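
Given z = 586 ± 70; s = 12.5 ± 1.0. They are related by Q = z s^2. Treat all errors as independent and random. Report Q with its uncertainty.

For a monomial Q ∝ z, s^2, fractional errors add in quadrature:
  (1·δz/z)² = (1×0.119)² = 0.0143;  (2·δs/s)² = (2×0.0800)² = 0.0256
δQ/Q = √(0.0399) = 0.200
Q = 91600, so δQ = 0.200 × 91600 = 18300.

91600 ± 18300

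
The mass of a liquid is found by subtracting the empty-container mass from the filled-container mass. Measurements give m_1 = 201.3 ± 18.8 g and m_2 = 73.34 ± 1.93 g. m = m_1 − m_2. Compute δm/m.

0.148

Sums and differences: (δm)² = Σ (cᵢ δxᵢ)².
  (δm_1)² = 353;  (δm_2)² = 3.72
δm = √(357) = 18.9 g
m = 128.0 g, so δm/m = 18.9/128.0 = 0.148.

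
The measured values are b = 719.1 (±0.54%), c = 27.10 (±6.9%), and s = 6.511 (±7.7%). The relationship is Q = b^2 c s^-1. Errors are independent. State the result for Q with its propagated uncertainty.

For a monomial Q ∝ b^2, c, s^-1, fractional errors add in quadrature:
  (2·δb/b)² = (2×0.00540)² = 0.000117;  (1·δc/c)² = (1×0.0690)² = 0.00476;  (-1·δs/s)² = (-1×0.0770)² = 0.00593
δQ/Q = √(0.0108) = 0.104
Q = 2.152e+06, so δQ = 0.104 × 2.152e+06 = 2.24e+05.

(2.152 ± 0.224) × 10^6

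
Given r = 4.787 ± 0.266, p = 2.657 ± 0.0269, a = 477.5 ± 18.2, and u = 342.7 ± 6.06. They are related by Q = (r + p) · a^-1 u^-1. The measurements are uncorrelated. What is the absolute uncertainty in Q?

Let w = r + p = 7.444. δw = √(δr² + δp²) = √(0.0708 + 0.000724) = 0.267, so δw/w = 0.0359.
Q is then a monomial in w, a, u:
δQ/Q = √((δw/w)² + (-1·δa/a)² + (-1·δu/u)²) = √(0.00129 + 0.00145 + 0.000313) = 0.0553
Q = 4.549e-05, so δQ = 0.0553 × 4.549e-05 = 2.51e-06.

2.51e-06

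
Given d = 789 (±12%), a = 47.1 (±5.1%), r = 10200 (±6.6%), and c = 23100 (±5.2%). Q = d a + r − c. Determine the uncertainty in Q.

Let p = d·a = 37200. δp/p = √((1·δd/d)² + (1·δa/a)²) = √(0.0144 + 0.00260) = 0.130, so δp = 4850.
Q = p + r − c: δQ = √(δp² + δr² + δc²) = √(2.35e+07 + 4.53e+05 + 1.44e+06) = 5040

5040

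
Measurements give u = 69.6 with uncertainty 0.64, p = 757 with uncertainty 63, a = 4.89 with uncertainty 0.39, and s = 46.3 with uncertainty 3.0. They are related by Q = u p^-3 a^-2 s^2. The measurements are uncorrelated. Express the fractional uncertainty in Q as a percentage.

32.4%

For a monomial Q ∝ u, p^-3, a^-2, s^2, fractional errors add in quadrature:
  (1·δu/u)² = (1×0.00920)² = 8.46e-05;  (-3·δp/p)² = (-3×0.0832)² = 0.0623;  (-2·δa/a)² = (-2×0.0798)² = 0.0254;  (2·δs/s)² = (2×0.0648)² = 0.0168
δQ/Q = √(0.105) = 0.324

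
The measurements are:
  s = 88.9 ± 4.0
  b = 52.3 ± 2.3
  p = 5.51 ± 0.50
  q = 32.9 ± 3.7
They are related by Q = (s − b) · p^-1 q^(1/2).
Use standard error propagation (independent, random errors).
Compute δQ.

6.29

Let u = s − b = 36.6. δu = √(δs² + δb²) = √(16.0 + 5.29) = 4.61, so δu/u = 0.126.
Q is then a monomial in u, p, q:
δQ/Q = √((δu/u)² + (-1·δp/p)² + (½·δq/q)²) = √(0.0159 + 0.00823 + 0.00316) = 0.165
Q = 38.1, so δQ = 0.165 × 38.1 = 6.29.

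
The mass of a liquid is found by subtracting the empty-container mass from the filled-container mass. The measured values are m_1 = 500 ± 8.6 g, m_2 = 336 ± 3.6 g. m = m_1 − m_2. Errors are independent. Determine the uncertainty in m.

9.32 g

For a sum/difference, combine absolute errors in quadrature:
  (δm_1)² = 74.0;  (δm_2)² = 13.0
δm = √(86.9) = 9.32 g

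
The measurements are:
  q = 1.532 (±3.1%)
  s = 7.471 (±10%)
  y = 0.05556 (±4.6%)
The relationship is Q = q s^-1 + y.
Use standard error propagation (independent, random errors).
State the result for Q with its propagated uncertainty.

0.2606 ± 0.0216

Let p = q·s^-1 = 0.2051. δp/p = √((1·δq/q)² + (-1·δs/s)²) = √(0.000961 + 0.0100) = 0.105, so δp = 0.0215.
Q = p + y: δQ = √(δp² + δy²) = √(0.000461 + 6.53e-06) = 0.0216
Q = 0.2606.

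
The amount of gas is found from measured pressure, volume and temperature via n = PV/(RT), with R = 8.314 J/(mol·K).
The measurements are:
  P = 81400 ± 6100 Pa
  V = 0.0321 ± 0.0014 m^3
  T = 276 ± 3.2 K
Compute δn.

0.0996 mol

Each factor contributes (exponent × relative error)² to (δn/n)²:
  (1·δP/P)² = (1×0.0749)² = 0.00562;  (1·δV/V)² = (1×0.0436)² = 0.00190;  (-1·δT/T)² = (-1×0.0116)² = 0.000134
δn/n = √(0.00765) = 0.0875
n = 1.14 mol, so δn = 0.0875 × 1.14 = 0.0996 mol.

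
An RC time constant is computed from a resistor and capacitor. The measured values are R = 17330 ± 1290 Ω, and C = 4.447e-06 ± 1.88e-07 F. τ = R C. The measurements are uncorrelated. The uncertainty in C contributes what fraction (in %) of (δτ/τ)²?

(δτ/τ)² = (1·δR/R)² + (1·δC/C)²
  R term: (1×0.0744)² = 0.00554
  C term: (1×0.0423)² = 0.00179
Total = 0.00733. Share from C = 0.00179/0.00733 = 0.244.

24.4%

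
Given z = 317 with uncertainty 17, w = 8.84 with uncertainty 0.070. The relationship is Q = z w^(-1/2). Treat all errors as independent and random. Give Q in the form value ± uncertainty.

107 ± 5.73

Products/powers → add relative errors in quadrature, weighted by exponent:
  (1·δz/z)² = (1×0.0536)² = 0.00288;  (−½·δw/w)² = (-0.5×0.00792)² = 1.57e-05
δQ/Q = √(0.00289) = 0.0538
Q = 107, so δQ = 0.0538 × 107 = 5.73.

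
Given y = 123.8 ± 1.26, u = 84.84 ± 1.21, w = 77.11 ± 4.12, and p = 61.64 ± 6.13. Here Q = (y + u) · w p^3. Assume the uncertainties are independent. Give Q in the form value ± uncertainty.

(3.768 ± 1.14) × 10^9

Let h = y + u = 208.6. δh = √(δy² + δu²) = √(1.59 + 1.46) = 1.75, so δh/h = 0.00837.
Q is then a monomial in h, w, p:
δQ/Q = √((δh/h)² + (1·δw/w)² + (3·δp/p)²) = √(7.01e-05 + 0.00285 + 0.0890) = 0.303
Q = 3.768e+09, so δQ = 0.303 × 3.768e+09 = 1.14e+09.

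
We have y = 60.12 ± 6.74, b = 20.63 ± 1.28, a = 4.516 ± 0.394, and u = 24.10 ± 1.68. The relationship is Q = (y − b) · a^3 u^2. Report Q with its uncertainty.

Let w = y − b = 39.49. δw = √(δy² + δb²) = √(45.4 + 1.64) = 6.86, so δw/w = 0.174.
Q is then a monomial in w, a, u:
δQ/Q = √((δw/w)² + (3·δa/a)² + (2·δu/u)²) = √(0.0302 + 0.0685 + 0.0194) = 0.344
Q = 2.112e+06, so δQ = 0.344 × 2.112e+06 = 7.26e+05.

(2.112 ± 0.726) × 10^6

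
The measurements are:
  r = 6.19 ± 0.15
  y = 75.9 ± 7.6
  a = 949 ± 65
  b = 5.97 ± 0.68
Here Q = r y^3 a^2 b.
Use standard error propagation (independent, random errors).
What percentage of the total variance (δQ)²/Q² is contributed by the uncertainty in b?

10.6%

(δQ/Q)² = (1·δr/r)² + (3·δy/y)² + (2·δa/a)² + (1·δb/b)²
  r term: (1×0.0242)² = 0.000587
  y term: (3×0.100)² = 0.0902
  a term: (2×0.0685)² = 0.0188
  b term: (1×0.114)² = 0.0130
Total = 0.123. Share from b = 0.0130/0.123 = 0.106.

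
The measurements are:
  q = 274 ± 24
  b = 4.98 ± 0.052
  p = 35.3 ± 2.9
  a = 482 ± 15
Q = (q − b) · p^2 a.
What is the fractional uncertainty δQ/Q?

0.190

Let u = q − b = 269. δu = √(δq² + δb²) = √(576 + 0.00270) = 24.0, so δu/u = 0.0892.
Q is then a monomial in u, p, a:
δQ/Q = √((δu/u)² + (2·δp/p)² + (1·δa/a)²) = √(0.00796 + 0.0270 + 0.000968) = 0.190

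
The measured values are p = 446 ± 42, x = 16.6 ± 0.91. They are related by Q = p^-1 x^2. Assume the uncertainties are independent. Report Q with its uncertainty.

0.618 ± 0.0893

Since Q is a product/quotient, work with relative uncertainties:
  (-1·δp/p)² = (-1×0.0942)² = 0.00887;  (2·δx/x)² = (2×0.0548)² = 0.0120
δQ/Q = √(0.0209) = 0.145
Q = 0.618, so δQ = 0.145 × 0.618 = 0.0893.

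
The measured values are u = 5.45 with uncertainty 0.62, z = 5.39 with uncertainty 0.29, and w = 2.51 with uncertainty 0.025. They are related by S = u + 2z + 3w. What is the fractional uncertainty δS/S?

0.0359

Sums and differences: (δS)² = Σ (cᵢ δxᵢ)².
  (δu)² = 0.384;  (2·δz)² = 0.336;  (3·δw)² = 0.00563
δS = √(0.726) = 0.852
S = 23.8, so δS/S = 0.852/23.8 = 0.0359.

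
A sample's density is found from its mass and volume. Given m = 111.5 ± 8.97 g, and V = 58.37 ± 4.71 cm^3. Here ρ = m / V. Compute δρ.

0.218 g/cm^3

Relative error in a monomial: (δρ/ρ)² = Σ (nᵢ · δxᵢ/xᵢ)².
  (1·δm/m)² = (1×0.0804)² = 0.00647;  (-1·δV/V)² = (-1×0.0807)² = 0.00651
δρ/ρ = √(0.0130) = 0.114
ρ = 1.910 g/cm^3, so δρ = 0.114 × 1.910 = 0.218 g/cm^3.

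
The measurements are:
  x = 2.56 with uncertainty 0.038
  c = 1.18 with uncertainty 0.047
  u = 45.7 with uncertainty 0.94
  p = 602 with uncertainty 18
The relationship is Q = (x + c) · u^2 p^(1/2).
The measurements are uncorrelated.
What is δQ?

Let w = x + c = 3.74. δw = √(δx² + δc²) = √(0.00144 + 0.00221) = 0.0604, so δw/w = 0.0162.
Q is then a monomial in w, u, p:
δQ/Q = √((δw/w)² + (2·δu/u)² + (½·δp/p)²) = √(0.000261 + 0.00169 + 0.000224) = 0.0467
Q = 1.92e+05, so δQ = 0.0467 × 1.92e+05 = 8940.

8940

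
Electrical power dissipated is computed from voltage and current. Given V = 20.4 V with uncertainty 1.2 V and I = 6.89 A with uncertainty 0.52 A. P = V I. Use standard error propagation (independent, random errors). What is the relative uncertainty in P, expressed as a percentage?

Products/powers → add relative errors in quadrature, weighted by exponent:
  (1·δV/V)² = (1×0.0588)² = 0.00346;  (1·δI/I)² = (1×0.0755)² = 0.00570
δP/P = √(0.00916) = 0.0957

9.57%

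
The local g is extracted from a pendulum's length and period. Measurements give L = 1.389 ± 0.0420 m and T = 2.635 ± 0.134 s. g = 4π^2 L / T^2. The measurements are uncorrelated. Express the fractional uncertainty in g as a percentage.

Relative error in a monomial: (δg/g)² = Σ (nᵢ · δxᵢ/xᵢ)².
  (1·δL/L)² = (1×0.0302)² = 0.000914;  (-2·δT/T)² = (-2×0.0509)² = 0.0103
δg/g = √(0.0113) = 0.106

10.6%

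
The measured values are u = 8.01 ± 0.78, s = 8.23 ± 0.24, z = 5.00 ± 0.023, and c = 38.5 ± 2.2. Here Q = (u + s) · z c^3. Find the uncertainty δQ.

Let w = u + s = 16.2. δw = √(δu² + δs²) = √(0.608 + 0.0576) = 0.816, so δw/w = 0.0503.
Q is then a monomial in w, z, c:
δQ/Q = √((δw/w)² + (1·δz/z)² + (3·δc/c)²) = √(0.00253 + 2.12e-05 + 0.0294) = 0.179
Q = 4.63e+06, so δQ = 0.179 × 4.63e+06 = 8.28e+05.

8.28e+05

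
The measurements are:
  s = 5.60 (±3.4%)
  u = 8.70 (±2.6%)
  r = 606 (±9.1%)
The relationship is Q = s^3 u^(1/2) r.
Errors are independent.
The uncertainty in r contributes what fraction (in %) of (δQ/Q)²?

43.9%

(δQ/Q)² = (3·δs/s)² + (½·δu/u)² + (1·δr/r)²
  s term: (3×0.0340)² = 0.0104
  u term: (0.5×0.0260)² = 0.000169
  r term: (1×0.0910)² = 0.00828
Total = 0.0189. Share from r = 0.00828/0.0189 = 0.439.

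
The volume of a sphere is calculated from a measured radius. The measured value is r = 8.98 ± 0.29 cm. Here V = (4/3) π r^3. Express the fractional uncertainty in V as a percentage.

Products/powers → add relative errors in quadrature, weighted by exponent:
  (3·δr/r)² = (3×0.0323)² = 0.00939
δV/V = √(0.00939) = 0.0969

9.69%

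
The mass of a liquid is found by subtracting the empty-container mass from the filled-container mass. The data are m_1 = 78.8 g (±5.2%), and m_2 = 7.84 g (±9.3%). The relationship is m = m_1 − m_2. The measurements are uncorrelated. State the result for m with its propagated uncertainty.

71.0 ± 4.16 g

Sums and differences: (δm)² = Σ (cᵢ δxᵢ)².
  (δm_1)² = 16.8;  (δm_2)² = 0.532
δm = √(17.3) = 4.16 g
m = 71.0 g.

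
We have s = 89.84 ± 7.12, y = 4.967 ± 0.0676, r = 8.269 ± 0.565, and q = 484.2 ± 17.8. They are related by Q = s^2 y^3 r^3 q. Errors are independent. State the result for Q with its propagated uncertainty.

(2.708 ± 0.717) × 10^11

Since Q is a product/quotient, work with relative uncertainties:
  (2·δs/s)² = (2×0.0793)² = 0.0251;  (3·δy/y)² = (3×0.0136)² = 0.00167;  (3·δr/r)² = (3×0.0683)² = 0.0420;  (1·δq/q)² = (1×0.0368)² = 0.00135
δQ/Q = √(0.0702) = 0.265
Q = 2.708e+11, so δQ = 0.265 × 2.708e+11 = 7.17e+10.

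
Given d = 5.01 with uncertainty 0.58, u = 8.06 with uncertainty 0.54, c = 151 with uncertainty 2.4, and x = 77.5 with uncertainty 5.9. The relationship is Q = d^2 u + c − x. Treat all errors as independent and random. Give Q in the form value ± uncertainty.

Let p = d^2·u = 202. δp/p = √((2·δd/d)² + (1·δu/u)²) = √(0.0536 + 0.00449) = 0.241, so δp = 48.8.
Q = p + c − x: δQ = √(δp² + δc² + δx²) = √(2380 + 5.76 + 34.8) = 49.2
Q = 276.

276 ± 49.2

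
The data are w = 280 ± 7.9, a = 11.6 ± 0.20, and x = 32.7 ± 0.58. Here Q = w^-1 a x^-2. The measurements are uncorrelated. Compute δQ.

For a monomial Q ∝ w^-1, a, x^-2, fractional errors add in quadrature:
  (-1·δw/w)² = (-1×0.0282)² = 0.000796;  (1·δa/a)² = (1×0.0172)² = 0.000297;  (-2·δx/x)² = (-2×0.0177)² = 0.00126
δQ/Q = √(0.00235) = 0.0485
Q = 3.87e-05, so δQ = 0.0485 × 3.87e-05 = 1.88e-06.

1.88e-06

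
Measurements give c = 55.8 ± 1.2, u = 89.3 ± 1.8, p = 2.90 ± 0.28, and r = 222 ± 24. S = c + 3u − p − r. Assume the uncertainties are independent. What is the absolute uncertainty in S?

For a sum/difference, combine absolute errors in quadrature:
  (δc)² = 1.44;  (3·δu)² = 29.2;  (δp)² = 0.0784;  (δr)² = 576
δS = √(607) = 24.6

24.6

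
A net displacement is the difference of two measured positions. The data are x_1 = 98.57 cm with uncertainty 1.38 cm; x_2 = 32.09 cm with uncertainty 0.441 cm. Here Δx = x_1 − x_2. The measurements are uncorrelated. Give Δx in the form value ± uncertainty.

66.48 ± 1.45 cm

Δx is a linear combination, so absolute uncertainties add in quadrature:
  (δx_1)² = 1.90;  (δx_2)² = 0.194
δΔx = √(2.10) = 1.45 cm
Δx = 66.48 cm.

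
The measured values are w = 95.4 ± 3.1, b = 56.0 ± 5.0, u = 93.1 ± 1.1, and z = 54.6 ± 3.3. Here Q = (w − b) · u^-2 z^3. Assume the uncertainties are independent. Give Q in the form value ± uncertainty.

740 ± 175

Let h = w − b = 39.4. δh = √(δw² + δb²) = √(9.61 + 25.0) = 5.88, so δh/h = 0.149.
Q is then a monomial in h, u, z:
δQ/Q = √((δh/h)² + (-2·δu/u)² + (3·δz/z)²) = √(0.0223 + 0.000558 + 0.0329) = 0.236
Q = 740, so δQ = 0.236 × 740 = 175.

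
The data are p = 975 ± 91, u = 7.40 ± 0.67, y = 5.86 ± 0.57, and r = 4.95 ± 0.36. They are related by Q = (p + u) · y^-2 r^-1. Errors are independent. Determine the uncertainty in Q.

1.31

Let w = p + u = 982. δw = √(δp² + δu²) = √(8280 + 0.449) = 91.0, so δw/w = 0.0926.
Q is then a monomial in w, y, r:
δQ/Q = √((δw/w)² + (-2·δy/y)² + (-1·δr/r)²) = √(0.00858 + 0.0378 + 0.00529) = 0.227
Q = 5.78, so δQ = 0.227 × 5.78 = 1.31.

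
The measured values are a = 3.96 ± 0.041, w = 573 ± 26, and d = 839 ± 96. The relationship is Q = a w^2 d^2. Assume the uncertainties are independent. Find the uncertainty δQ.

Q is a product of powers, so relative uncertainties combine in quadrature:
  (1·δa/a)² = (1×0.0104)² = 0.000107;  (2·δw/w)² = (2×0.0454)² = 0.00824;  (2·δd/d)² = (2×0.114)² = 0.0524
δQ/Q = √(0.0607) = 0.246
Q = 9.15e+11, so δQ = 0.246 × 9.15e+11 = 2.26e+11.

2.26e+11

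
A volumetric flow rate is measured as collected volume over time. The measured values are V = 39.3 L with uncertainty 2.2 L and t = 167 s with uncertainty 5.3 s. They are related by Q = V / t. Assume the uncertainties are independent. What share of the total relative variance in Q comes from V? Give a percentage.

(δQ/Q)² = (1·δV/V)² + (-1·δt/t)²
  V term: (1×0.0560)² = 0.00313
  t term: (-1×0.0317)² = 0.00101
Total = 0.00414. Share from V = 0.00313/0.00414 = 0.757.

75.7%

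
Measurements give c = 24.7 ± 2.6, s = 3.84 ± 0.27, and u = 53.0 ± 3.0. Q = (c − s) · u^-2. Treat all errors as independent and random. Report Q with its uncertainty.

Let w = c − s = 20.9. δw = √(δc² + δs²) = √(6.76 + 0.0729) = 2.61, so δw/w = 0.125.
Q is then a monomial in w, u:
δQ/Q = √((δw/w)² + (-2·δu/u)²) = √(0.0157 + 0.0128) = 0.169
Q = 0.00743, so δQ = 0.169 × 0.00743 = 0.00125.

0.00743 ± 0.00125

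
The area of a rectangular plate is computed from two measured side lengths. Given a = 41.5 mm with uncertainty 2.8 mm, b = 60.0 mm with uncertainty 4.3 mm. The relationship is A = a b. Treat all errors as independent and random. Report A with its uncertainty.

2490 ± 245 mm^2

For a monomial A ∝ a, b, fractional errors add in quadrature:
  (1·δa/a)² = (1×0.0675)² = 0.00455;  (1·δb/b)² = (1×0.0717)² = 0.00514
δA/A = √(0.00969) = 0.0984
A = 2490 mm^2, so δA = 0.0984 × 2490 = 245 mm^2.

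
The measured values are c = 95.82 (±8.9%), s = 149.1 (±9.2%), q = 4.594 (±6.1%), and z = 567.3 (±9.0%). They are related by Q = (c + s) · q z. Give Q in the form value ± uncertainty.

Let u = c + s = 244.9. δu = √(δc² + δs²) = √(72.7 + 188) = 16.2, so δu/u = 0.0659.
Q is then a monomial in u, q, z:
δQ/Q = √((δu/u)² + (1·δq/q)² + (1·δz/z)²) = √(0.00435 + 0.00372 + 0.00810) = 0.127
Q = 638300, so δQ = 0.127 × 638300 = 81200.

638300 ± 81200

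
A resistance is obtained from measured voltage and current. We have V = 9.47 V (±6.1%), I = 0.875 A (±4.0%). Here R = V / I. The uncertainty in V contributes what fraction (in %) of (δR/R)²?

69.9%

(δR/R)² = (1·δV/V)² + (-1·δI/I)²
  V term: (1×0.0610)² = 0.00372
  I term: (-1×0.0400)² = 0.00160
Total = 0.00532. Share from V = 0.00372/0.00532 = 0.699.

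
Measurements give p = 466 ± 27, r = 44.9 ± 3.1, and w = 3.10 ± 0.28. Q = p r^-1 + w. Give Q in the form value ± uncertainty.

Let h = p·r^-1 = 10.4. δh/h = √((1·δp/p)² + (-1·δr/r)²) = √(0.00336 + 0.00477) = 0.0901, so δh = 0.935.
Q = h + w: δQ = √(δh² + δw²) = √(0.875 + 0.0784) = 0.976
Q = 13.5.

13.5 ± 0.976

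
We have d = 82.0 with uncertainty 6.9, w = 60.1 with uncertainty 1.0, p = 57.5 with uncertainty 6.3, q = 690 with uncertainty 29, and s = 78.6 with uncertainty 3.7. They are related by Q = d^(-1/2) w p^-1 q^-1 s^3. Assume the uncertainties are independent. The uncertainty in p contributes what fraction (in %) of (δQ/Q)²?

(δQ/Q)² = (−½·δd/d)² + (1·δw/w)² + (-1·δp/p)² + (-1·δq/q)² + (3·δs/s)²
  d term: (-0.5×0.0841)² = 0.00177
  w term: (1×0.0166)² = 0.000277
  p term: (-1×0.110)² = 0.0120
  q term: (-1×0.0420)² = 0.00177
  s term: (3×0.0471)² = 0.0199
Total = 0.0358. Share from p = 0.0120/0.0358 = 0.336.

33.6%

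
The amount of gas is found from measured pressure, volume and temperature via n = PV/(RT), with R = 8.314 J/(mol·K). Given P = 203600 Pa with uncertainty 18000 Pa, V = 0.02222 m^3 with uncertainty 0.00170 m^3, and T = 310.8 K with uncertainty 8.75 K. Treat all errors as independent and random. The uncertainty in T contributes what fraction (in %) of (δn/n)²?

5.48%

(δn/n)² = (1·δP/P)² + (1·δV/V)² + (-1·δT/T)²
  P term: (1×0.0884)² = 0.00782
  V term: (1×0.0765)² = 0.00585
  T term: (-1×0.0282)² = 0.000793
Total = 0.0145. Share from T = 0.000793/0.0145 = 0.0548.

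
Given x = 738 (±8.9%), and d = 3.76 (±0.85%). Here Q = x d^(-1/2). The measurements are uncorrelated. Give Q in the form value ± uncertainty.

Q is a product of powers, so relative uncertainties combine in quadrature:
  (1·δx/x)² = (1×0.0890)² = 0.00792;  (−½·δd/d)² = (-0.5×0.00850)² = 1.81e-05
δQ/Q = √(0.00794) = 0.0891
Q = 381, so δQ = 0.0891 × 381 = 33.9.

381 ± 33.9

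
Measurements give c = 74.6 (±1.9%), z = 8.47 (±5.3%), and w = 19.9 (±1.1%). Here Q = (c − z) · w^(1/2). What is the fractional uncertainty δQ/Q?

Let u = c − z = 66.1. δu = √(δc² + δz²) = √(2.01 + 0.202) = 1.49, so δu/u = 0.0225.
Q is then a monomial in u, w:
δQ/Q = √((δu/u)² + (½·δw/w)²) = √(0.000505 + 3.03e-05) = 0.0231

0.0231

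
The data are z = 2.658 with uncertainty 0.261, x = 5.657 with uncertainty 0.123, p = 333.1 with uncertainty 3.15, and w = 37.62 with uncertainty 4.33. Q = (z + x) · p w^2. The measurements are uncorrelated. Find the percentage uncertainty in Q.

Let u = z + x = 8.315. δu = √(δz² + δx²) = √(0.0681 + 0.0151) = 0.289, so δu/u = 0.0347.
Q is then a monomial in u, p, w:
δQ/Q = √((δu/u)² + (1·δp/p)² + (2·δw/w)²) = √(0.00120 + 8.94e-05 + 0.0530) = 0.233

23.3%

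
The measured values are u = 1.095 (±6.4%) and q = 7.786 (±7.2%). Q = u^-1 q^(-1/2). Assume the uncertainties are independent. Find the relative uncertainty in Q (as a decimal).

0.0734

Since Q is a product/quotient, work with relative uncertainties:
  (-1·δu/u)² = (-1×0.0640)² = 0.00410;  (−½·δq/q)² = (-0.5×0.0720)² = 0.00130
δQ/Q = √(0.00539) = 0.0734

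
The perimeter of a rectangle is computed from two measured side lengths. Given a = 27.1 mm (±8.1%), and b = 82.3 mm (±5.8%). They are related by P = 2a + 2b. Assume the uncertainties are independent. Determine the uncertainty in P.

10.5 mm

Each term contributes (cᵢ δxᵢ)² to (δP)²:
  (2·δa)² = 19.3;  (2·δb)² = 91.1
δP = √(110) = 10.5 mm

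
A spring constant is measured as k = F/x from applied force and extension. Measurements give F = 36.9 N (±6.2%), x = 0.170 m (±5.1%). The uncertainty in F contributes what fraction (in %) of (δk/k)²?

59.6%

(δk/k)² = (1·δF/F)² + (-1·δx/x)²
  F term: (1×0.0620)² = 0.00384
  x term: (-1×0.0510)² = 0.00260
Total = 0.00644. Share from F = 0.00384/0.00644 = 0.596.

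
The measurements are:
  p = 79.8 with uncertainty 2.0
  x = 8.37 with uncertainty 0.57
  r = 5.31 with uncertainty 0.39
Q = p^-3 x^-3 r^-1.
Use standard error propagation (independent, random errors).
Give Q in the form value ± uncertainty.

Since Q is a product/quotient, work with relative uncertainties:
  (-3·δp/p)² = (-3×0.0251)² = 0.00565;  (-3·δx/x)² = (-3×0.0681)² = 0.0417;  (-1·δr/r)² = (-1×0.0734)² = 0.00539
δQ/Q = √(0.0528) = 0.230
Q = 6.32e-10, so δQ = 0.230 × 6.32e-10 = 1.45e-10.

(6.32 ± 1.45) × 10^-10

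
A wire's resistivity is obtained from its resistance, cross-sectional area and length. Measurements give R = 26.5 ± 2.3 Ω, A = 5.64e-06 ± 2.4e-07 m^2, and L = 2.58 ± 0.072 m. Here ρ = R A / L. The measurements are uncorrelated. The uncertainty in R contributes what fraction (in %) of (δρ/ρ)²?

74.4%

(δρ/ρ)² = (1·δR/R)² + (1·δA/A)² + (-1·δL/L)²
  R term: (1×0.0868)² = 0.00753
  A term: (1×0.0426)² = 0.00181
  L term: (-1×0.0279)² = 0.000779
Total = 0.0101. Share from R = 0.00753/0.0101 = 0.744.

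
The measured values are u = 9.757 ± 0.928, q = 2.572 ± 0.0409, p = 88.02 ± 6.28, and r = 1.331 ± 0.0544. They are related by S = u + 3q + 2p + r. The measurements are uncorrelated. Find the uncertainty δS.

Each term contributes (cᵢ δxᵢ)² to (δS)²:
  (δu)² = 0.861;  (3·δq)² = 0.0151;  (2·δp)² = 158;  (δr)² = 0.00296
δS = √(159) = 12.6

12.6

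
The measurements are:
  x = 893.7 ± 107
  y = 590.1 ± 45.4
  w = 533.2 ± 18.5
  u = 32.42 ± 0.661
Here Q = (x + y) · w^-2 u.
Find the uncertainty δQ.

0.0180

Let h = x + y = 1484. δh = √(δx² + δy²) = √(11400 + 2060) = 116, so δh/h = 0.0783.
Q is then a monomial in h, w, u:
δQ/Q = √((δh/h)² + (-2·δw/w)² + (1·δu/u)²) = √(0.00614 + 0.00482 + 0.000416) = 0.107
Q = 0.1692, so δQ = 0.107 × 0.1692 = 0.0180.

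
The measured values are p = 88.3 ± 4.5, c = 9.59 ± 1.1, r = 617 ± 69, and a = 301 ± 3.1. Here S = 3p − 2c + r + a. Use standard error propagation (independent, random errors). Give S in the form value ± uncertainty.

1160 ± 70.4

Sums and differences: (δS)² = Σ (cᵢ δxᵢ)².
  (3·δp)² = 182;  (2·δc)² = 4.84;  (δr)² = 4760;  (δa)² = 9.61
δS = √(4960) = 70.4
S = 1160.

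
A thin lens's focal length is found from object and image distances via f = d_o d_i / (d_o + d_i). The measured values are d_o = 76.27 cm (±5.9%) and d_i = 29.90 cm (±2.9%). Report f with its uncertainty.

∂f/∂d_o = (d_i/(d_o+d_i))² = 0.0793;  ∂f/∂d_i = (d_o/(d_o+d_i))² = 0.516
δf = √((∂f/∂d_o · δd_o)² + (∂f/∂d_i · δd_i)²) = √(0.127 + 0.200) = 0.572 cm
f = 21.48 cm.

21.48 ± 0.572 cm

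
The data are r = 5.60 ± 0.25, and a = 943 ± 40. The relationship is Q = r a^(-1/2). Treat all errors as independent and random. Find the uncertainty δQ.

0.00901

Since Q is a product/quotient, work with relative uncertainties:
  (1·δr/r)² = (1×0.0446)² = 0.00199;  (−½·δa/a)² = (-0.5×0.0424)² = 0.000450
δQ/Q = √(0.00244) = 0.0494
Q = 0.182, so δQ = 0.0494 × 0.182 = 0.00901.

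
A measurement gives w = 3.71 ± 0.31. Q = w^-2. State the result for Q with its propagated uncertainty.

0.0727 ± 0.0121

Q ∝ w^-2, so δQ/Q = |-2| · δw/w = 2 × 0.0836 = 0.167.
Q = 0.0727, so δQ = 0.167 × 0.0727 = 0.0121.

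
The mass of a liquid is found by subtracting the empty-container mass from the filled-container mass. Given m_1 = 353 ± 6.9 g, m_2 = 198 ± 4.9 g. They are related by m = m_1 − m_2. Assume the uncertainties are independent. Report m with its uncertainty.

155 ± 8.46 g

Sums and differences: (δm)² = Σ (cᵢ δxᵢ)².
  (δm_1)² = 47.6;  (δm_2)² = 24.0
δm = √(71.6) = 8.46 g
m = 155 g.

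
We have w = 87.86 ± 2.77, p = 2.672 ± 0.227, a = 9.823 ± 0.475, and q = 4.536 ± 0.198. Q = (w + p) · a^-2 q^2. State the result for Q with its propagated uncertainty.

19.30 ± 2.58

Let u = w + p = 90.53. δu = √(δw² + δp²) = √(7.67 + 0.0515) = 2.78, so δu/u = 0.0307.
Q is then a monomial in u, a, q:
δQ/Q = √((δu/u)² + (-2·δa/a)² + (2·δq/q)²) = √(0.000942 + 0.00935 + 0.00762) = 0.134
Q = 19.30, so δQ = 0.134 × 19.30 = 2.58.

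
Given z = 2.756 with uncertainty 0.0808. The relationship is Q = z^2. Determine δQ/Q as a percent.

5.86%

Since Q is a product/quotient, work with relative uncertainties:
  (2·δz/z)² = (2×0.0293)² = 0.00344
δQ/Q = √(0.00344) = 0.0586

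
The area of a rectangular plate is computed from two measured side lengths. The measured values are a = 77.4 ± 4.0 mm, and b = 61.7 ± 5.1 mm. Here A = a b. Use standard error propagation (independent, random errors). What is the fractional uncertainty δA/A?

0.0975

Products/powers → add relative errors in quadrature, weighted by exponent:
  (1·δa/a)² = (1×0.0517)² = 0.00267;  (1·δb/b)² = (1×0.0827)² = 0.00683
δA/A = √(0.00950) = 0.0975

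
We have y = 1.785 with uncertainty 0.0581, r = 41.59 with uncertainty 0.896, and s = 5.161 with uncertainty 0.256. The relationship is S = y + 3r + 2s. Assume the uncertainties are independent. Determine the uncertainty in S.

For a sum/difference, combine absolute errors in quadrature:
  (δy)² = 0.00338;  (3·δr)² = 7.23;  (2·δs)² = 0.262
δS = √(7.49) = 2.74

2.74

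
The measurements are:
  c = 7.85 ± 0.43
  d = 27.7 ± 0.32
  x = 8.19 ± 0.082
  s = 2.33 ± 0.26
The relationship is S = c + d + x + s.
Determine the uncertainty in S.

0.601

S is a linear combination, so absolute uncertainties add in quadrature:
  (δc)² = 0.185;  (δd)² = 0.102;  (δx)² = 0.00672;  (δs)² = 0.0676
δS = √(0.362) = 0.601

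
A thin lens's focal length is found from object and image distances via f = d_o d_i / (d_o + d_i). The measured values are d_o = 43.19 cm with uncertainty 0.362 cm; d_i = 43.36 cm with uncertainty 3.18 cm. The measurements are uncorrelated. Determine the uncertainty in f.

∂f/∂d_o = (d_i/(d_o+d_i))² = 0.251;  ∂f/∂d_i = (d_o/(d_o+d_i))² = 0.249
δf = √((∂f/∂d_o · δd_o)² + (∂f/∂d_i · δd_i)²) = √(0.00825 + 0.627) = 0.797 cm

0.797 cm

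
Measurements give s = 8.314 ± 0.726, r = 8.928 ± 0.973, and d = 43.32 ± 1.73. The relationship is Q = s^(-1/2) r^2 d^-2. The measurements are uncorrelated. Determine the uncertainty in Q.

Each factor contributes (exponent × relative error)² to (δQ/Q)²:
  (−½·δs/s)² = (-0.5×0.0873)² = 0.00191;  (2·δr/r)² = (2×0.109)² = 0.0475;  (-2·δd/d)² = (-2×0.0399)² = 0.00638
δQ/Q = √(0.0558) = 0.236
Q = 0.01473, so δQ = 0.236 × 0.01473 = 0.00348.

0.00348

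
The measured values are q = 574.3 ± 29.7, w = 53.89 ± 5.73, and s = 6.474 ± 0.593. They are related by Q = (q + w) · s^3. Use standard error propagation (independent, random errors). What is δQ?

Let u = q + w = 628.2. δu = √(δq² + δw²) = √(882 + 32.8) = 30.2, so δu/u = 0.0482.
Q is then a monomial in u, s:
δQ/Q = √((δu/u)² + (3·δs/s)²) = √(0.00232 + 0.0755) = 0.279
Q = 170500, so δQ = 0.279 × 170500 = 47600.

47600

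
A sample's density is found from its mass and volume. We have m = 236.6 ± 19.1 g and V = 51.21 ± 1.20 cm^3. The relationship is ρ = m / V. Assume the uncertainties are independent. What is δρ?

Since ρ is a product/quotient, work with relative uncertainties:
  (1·δm/m)² = (1×0.0807)² = 0.00652;  (-1·δV/V)² = (-1×0.0234)² = 0.000549
δρ/ρ = √(0.00707) = 0.0841
ρ = 4.620 g/cm^3, so δρ = 0.0841 × 4.620 = 0.388 g/cm^3.

0.388 g/cm^3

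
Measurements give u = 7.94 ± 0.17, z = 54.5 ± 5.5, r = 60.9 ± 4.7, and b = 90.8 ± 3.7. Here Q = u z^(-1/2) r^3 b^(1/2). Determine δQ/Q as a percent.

Products/powers → add relative errors in quadrature, weighted by exponent:
  (1·δu/u)² = (1×0.0214)² = 0.000458;  (−½·δz/z)² = (-0.5×0.101)² = 0.00255;  (3·δr/r)² = (3×0.0772)² = 0.0536;  (½·δb/b)² = (0.5×0.0407)² = 0.000415
δQ/Q = √(0.0570) = 0.239

23.9%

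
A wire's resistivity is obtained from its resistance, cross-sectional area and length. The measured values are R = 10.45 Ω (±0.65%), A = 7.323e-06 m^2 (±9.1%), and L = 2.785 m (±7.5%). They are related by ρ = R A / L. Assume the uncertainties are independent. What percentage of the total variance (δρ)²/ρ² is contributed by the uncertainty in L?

40.3%

(δρ/ρ)² = (1·δR/R)² + (1·δA/A)² + (-1·δL/L)²
  R term: (1×0.00650)² = 4.23e-05
  A term: (1×0.0910)² = 0.00828
  L term: (-1×0.0750)² = 0.00562
Total = 0.0139. Share from L = 0.00562/0.0139 = 0.403.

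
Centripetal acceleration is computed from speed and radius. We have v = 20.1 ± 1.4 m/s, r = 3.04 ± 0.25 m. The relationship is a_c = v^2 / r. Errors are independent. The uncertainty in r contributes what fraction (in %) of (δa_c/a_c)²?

(δa_c/a_c)² = (2·δv/v)² + (-1·δr/r)²
  v term: (2×0.0697)² = 0.0194
  r term: (-1×0.0822)² = 0.00676
Total = 0.0262. Share from r = 0.00676/0.0262 = 0.258.

25.8%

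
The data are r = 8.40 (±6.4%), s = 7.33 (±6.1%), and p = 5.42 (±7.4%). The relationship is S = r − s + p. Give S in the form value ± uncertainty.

6.49 ± 0.806

Each term contributes (cᵢ δxᵢ)² to (δS)²:
  (δr)² = 0.289;  (δs)² = 0.200;  (δp)² = 0.161
δS = √(0.650) = 0.806
S = 6.49.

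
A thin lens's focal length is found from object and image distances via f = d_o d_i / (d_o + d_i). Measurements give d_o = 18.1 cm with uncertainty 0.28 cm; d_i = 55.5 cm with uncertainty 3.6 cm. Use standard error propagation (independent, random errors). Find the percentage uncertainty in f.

∂f/∂d_o = (d_i/(d_o+d_i))² = 0.569;  ∂f/∂d_i = (d_o/(d_o+d_i))² = 0.0605
δf = √((∂f/∂d_o · δd_o)² + (∂f/∂d_i · δd_i)²) = √(0.0253 + 0.0474) = 0.270 cm
f = 13.6 cm, so δf/f = 0.270/13.6 = 0.0198.

1.98%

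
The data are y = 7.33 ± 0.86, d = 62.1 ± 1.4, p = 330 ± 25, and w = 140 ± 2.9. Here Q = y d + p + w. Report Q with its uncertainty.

925 ± 59.9

Let h = y·d = 455. δh/h = √((1·δy/y)² + (1·δd/d)²) = √(0.0138 + 0.000508) = 0.119, so δh = 54.4.
Q = h + p + w: δQ = √(δh² + δp² + δw²) = √(2960 + 625 + 8.41) = 59.9
Q = 925.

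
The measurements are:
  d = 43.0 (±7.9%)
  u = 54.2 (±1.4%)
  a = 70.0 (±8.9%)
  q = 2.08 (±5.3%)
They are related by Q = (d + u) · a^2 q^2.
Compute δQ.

4.33e+05

Let w = d + u = 97.2. δw = √(δd² + δu²) = √(11.5 + 0.576) = 3.48, so δw/w = 0.0358.
Q is then a monomial in w, a, q:
δQ/Q = √((δw/w)² + (2·δa/a)² + (2·δq/q)²) = √(0.00128 + 0.0317 + 0.0112) = 0.210
Q = 2.06e+06, so δQ = 0.210 × 2.06e+06 = 4.33e+05.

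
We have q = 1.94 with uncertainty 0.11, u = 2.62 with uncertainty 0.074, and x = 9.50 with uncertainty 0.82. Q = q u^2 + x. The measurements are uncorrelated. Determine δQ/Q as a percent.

Let p = q·u^2 = 13.3. δp/p = √((1·δq/q)² + (2·δu/u)²) = √(0.00322 + 0.00319) = 0.0800, so δp = 1.07.
Q = p + x: δQ = √(δp² + δx²) = √(1.14 + 0.672) = 1.34
Q = 22.8, so δQ/Q = 1.34/22.8 = 0.0589.

5.89%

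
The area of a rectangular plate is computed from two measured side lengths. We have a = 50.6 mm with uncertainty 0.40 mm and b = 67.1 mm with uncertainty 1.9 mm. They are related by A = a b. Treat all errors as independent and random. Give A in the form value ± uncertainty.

3400 ± 99.8 mm^2

Each factor contributes (exponent × relative error)² to (δA/A)²:
  (1·δa/a)² = (1×0.00791)² = 6.25e-05;  (1·δb/b)² = (1×0.0283)² = 0.000802
δA/A = √(0.000864) = 0.0294
A = 3400 mm^2, so δA = 0.0294 × 3400 = 99.8 mm^2.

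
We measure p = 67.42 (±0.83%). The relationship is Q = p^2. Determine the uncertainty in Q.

75.5

Q ∝ p^2, so δQ/Q = |2| · δp/p = 2 × 0.00830 = 0.0166.
Q = 4545, so δQ = 0.0166 × 4545 = 75.5.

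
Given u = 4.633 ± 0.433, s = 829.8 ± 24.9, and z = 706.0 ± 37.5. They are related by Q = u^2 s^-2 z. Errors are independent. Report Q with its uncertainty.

0.02201 ± 0.00448

Since Q is a product/quotient, work with relative uncertainties:
  (2·δu/u)² = (2×0.0935)² = 0.0349;  (-2·δs/s)² = (-2×0.0300)² = 0.00360;  (1·δz/z)² = (1×0.0531)² = 0.00282
δQ/Q = √(0.0414) = 0.203
Q = 0.02201, so δQ = 0.203 × 0.02201 = 0.00448.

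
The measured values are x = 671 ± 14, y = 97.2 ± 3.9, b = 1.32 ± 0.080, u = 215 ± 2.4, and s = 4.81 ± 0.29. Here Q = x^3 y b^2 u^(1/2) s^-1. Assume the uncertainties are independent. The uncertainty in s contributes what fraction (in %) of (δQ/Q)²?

(δQ/Q)² = (3·δx/x)² + (1·δy/y)² + (2·δb/b)² + (½·δu/u)² + (-1·δs/s)²
  x term: (3×0.0209)² = 0.00392
  y term: (1×0.0401)² = 0.00161
  b term: (2×0.0606)² = 0.0147
  u term: (0.5×0.0112)² = 3.12e-05
  s term: (-1×0.0603)² = 0.00364
Total = 0.0239. Share from s = 0.00364/0.0239 = 0.152.

15.2%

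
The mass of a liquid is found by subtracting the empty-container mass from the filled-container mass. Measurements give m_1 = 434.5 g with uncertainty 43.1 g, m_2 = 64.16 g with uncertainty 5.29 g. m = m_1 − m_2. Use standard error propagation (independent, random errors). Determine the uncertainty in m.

43.4 g

Each term contributes (cᵢ δxᵢ)² to (δm)²:
  (δm_1)² = 1860;  (δm_2)² = 28.0
δm = √(1890) = 43.4 g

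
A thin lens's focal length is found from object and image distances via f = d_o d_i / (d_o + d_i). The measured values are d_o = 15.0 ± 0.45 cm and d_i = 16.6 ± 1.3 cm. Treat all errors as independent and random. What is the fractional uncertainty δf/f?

0.0404

∂f/∂d_o = (d_i/(d_o+d_i))² = 0.276;  ∂f/∂d_i = (d_o/(d_o+d_i))² = 0.225
δf = √((∂f/∂d_o · δd_o)² + (∂f/∂d_i · δd_i)²) = √(0.0154 + 0.0858) = 0.318 cm
f = 7.88 cm, so δf/f = 0.318/7.88 = 0.0404.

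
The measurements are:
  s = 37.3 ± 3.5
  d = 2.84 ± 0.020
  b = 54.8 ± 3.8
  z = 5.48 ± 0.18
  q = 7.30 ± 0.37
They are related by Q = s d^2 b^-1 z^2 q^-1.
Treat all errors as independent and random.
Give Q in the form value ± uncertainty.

22.6 ± 3.25

Products/powers → add relative errors in quadrature, weighted by exponent:
  (1·δs/s)² = (1×0.0938)² = 0.00880;  (2·δd/d)² = (2×0.00704)² = 0.000198;  (-1·δb/b)² = (-1×0.0693)² = 0.00481;  (2·δz/z)² = (2×0.0328)² = 0.00432;  (-1·δq/q)² = (-1×0.0507)² = 0.00257
δQ/Q = √(0.0207) = 0.144
Q = 22.6, so δQ = 0.144 × 22.6 = 3.25.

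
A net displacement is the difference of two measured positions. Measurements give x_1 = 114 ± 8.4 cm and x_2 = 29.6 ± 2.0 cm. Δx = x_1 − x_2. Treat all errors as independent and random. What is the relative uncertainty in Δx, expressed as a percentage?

For a sum/difference, combine absolute errors in quadrature:
  (δx_1)² = 70.6;  (δx_2)² = 4.00
δΔx = √(74.6) = 8.63 cm
Δx = 84.4 cm, so δΔx/Δx = 8.63/84.4 = 0.102.

10.2%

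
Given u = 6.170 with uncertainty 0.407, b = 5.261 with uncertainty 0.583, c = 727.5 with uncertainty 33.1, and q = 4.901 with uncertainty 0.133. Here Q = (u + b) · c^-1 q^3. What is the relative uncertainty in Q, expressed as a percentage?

Let w = u + b = 11.43. δw = √(δu² + δb²) = √(0.166 + 0.340) = 0.711, so δw/w = 0.0622.
Q is then a monomial in w, c, q:
δQ/Q = √((δw/w)² + (-1·δc/c)² + (3·δq/q)²) = √(0.00387 + 0.00207 + 0.00663) = 0.112

11.2%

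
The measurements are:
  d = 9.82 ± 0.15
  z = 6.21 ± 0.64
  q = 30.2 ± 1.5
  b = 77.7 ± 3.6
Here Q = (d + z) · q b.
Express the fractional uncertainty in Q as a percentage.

Let u = d + z = 16.0. δu = √(δd² + δz²) = √(0.0225 + 0.410) = 0.657, so δu/u = 0.0410.
Q is then a monomial in u, q, b:
δQ/Q = √((δu/u)² + (1·δq/q)² + (1·δb/b)²) = √(0.00168 + 0.00247 + 0.00215) = 0.0793

7.93%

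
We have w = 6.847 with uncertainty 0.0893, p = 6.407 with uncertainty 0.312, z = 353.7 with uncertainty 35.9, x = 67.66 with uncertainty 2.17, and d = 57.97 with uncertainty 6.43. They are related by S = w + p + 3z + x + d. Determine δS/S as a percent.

8.99%

S is a linear combination, so absolute uncertainties add in quadrature:
  (δw)² = 0.00797;  (δp)² = 0.0973;  (3·δz)² = 11600;  (δx)² = 4.71;  (δd)² = 41.3
δS = √(11600) = 108
S = 1200, so δS/S = 108/1200 = 0.0899.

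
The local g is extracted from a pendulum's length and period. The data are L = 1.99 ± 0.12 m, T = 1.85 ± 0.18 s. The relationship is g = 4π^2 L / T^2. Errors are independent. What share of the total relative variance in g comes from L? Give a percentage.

(δg/g)² = (1·δL/L)² + (-2·δT/T)²
  L term: (1×0.0603)² = 0.00364
  T term: (-2×0.0973)² = 0.0379
Total = 0.0415. Share from L = 0.00364/0.0415 = 0.0876.

8.76%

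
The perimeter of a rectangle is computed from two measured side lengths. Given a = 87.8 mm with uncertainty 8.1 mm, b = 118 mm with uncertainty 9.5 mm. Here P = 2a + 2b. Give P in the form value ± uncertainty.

P is a linear combination, so absolute uncertainties add in quadrature:
  (2·δa)² = 262;  (2·δb)² = 361
δP = √(623) = 25.0 mm
P = 412 mm.

412 ± 25.0 mm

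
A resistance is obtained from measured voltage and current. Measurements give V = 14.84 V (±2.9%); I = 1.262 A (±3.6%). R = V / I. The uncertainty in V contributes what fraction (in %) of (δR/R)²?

(δR/R)² = (1·δV/V)² + (-1·δI/I)²
  V term: (1×0.0290)² = 0.000841
  I term: (-1×0.0360)² = 0.00130
Total = 0.00214. Share from V = 0.000841/0.00214 = 0.394.

39.4%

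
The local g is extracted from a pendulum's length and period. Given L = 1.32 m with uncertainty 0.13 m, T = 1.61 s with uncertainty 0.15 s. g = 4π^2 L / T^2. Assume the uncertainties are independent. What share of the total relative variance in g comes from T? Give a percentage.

(δg/g)² = (1·δL/L)² + (-2·δT/T)²
  L term: (1×0.0985)² = 0.00970
  T term: (-2×0.0932)² = 0.0347
Total = 0.0444. Share from T = 0.0347/0.0444 = 0.782.

78.2%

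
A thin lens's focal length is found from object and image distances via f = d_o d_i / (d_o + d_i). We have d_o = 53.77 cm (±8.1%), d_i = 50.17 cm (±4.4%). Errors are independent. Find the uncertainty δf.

∂f/∂d_o = (d_i/(d_o+d_i))² = 0.233;  ∂f/∂d_i = (d_o/(d_o+d_i))² = 0.268
δf = √((∂f/∂d_o · δd_o)² + (∂f/∂d_i · δd_i)²) = √(1.03 + 0.349) = 1.17 cm

1.17 cm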